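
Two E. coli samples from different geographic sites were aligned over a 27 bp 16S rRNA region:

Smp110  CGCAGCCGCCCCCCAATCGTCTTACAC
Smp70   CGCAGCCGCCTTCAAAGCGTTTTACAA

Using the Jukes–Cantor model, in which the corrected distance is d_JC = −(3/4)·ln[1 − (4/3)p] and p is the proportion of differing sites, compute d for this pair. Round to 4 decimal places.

The sequences differ at positions 11 (C/T), 12 (C/T), 14 (C/A), 17 (T/G), 21 (C/T), 27 (C/A).
p = 6/27 = 0.222222.
d = −0.75 · ln(1 − (4/3)·0.222222) = −0.75 · ln(0.703704) = −0.75 · (-0.351397) = 0.2635.

0.2635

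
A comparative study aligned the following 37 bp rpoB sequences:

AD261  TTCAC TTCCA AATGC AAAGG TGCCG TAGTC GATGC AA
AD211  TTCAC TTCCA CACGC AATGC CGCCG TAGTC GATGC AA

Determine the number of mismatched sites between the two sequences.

5

The sequences differ at positions 11 (A/C), 13 (T/C), 18 (A/T), 20 (G/C), 21 (T/C).
That gives 5 mismatches out of 37 aligned sites, so the Hamming distance is 5.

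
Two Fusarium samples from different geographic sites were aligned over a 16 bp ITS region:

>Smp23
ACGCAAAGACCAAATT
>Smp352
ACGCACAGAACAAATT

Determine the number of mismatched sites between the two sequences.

2

The sequences differ at positions 6 (A/C), 10 (C/A).
That gives 2 mismatches out of 16 aligned sites, so the Hamming distance is 2.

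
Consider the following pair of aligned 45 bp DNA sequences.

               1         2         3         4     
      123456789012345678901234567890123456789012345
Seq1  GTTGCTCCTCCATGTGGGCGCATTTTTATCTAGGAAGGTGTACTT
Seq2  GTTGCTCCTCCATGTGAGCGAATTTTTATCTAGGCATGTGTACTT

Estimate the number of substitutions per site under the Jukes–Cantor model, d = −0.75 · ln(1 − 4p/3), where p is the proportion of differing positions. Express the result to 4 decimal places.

Mismatches occur at site 17 (G↔A), site 21 (C↔A), site 35 (A↔C), site 37 (G↔T).
p = 4/45 = 0.088889.
d = −0.75 · ln(1 − (4/3)·0.088889) = −0.75 · ln(0.881481) = −0.75 · (-0.126152) = 0.0946.

0.0946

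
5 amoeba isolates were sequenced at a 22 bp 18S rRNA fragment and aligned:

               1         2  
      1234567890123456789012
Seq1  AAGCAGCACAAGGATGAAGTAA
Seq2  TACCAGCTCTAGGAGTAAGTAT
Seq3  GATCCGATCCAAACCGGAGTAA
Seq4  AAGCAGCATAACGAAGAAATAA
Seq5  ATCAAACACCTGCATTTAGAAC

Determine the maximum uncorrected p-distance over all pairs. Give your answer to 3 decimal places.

Pairwise Hamming distances:
  Seq1 vs Seq2: 7
  Seq1 vs Seq3: 11
  Seq1 vs Seq4: 4
  Seq1 vs Seq5: 11
  Seq2 vs Seq3: 12
  Seq2 vs Seq4: 10
  Seq2 vs Seq5: 12
  Seq3 vs Seq4: 13
  Seq3 vs Seq5: 17
  Seq4 vs Seq5: 15
The largest is 17 mismatches, between Seq3 and Seq5; p = 17/22 = 0.773.

0.773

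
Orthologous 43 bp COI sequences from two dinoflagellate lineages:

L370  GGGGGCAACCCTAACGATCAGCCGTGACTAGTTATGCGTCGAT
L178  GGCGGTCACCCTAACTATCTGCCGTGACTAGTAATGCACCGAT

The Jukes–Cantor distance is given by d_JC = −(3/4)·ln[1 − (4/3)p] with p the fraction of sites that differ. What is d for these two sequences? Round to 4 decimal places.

0.2138

The sequences differ at positions 3 (G/C), 6 (C/T), 7 (A/C), 16 (G/T), 20 (A/T), 33 (T/A), 38 (G/A), 39 (T/C).
p = 8/43 = 0.186047.
d = −0.75 · ln(1 − (4/3)·0.186047) = −0.75 · ln(0.751937) = −0.75 · (-0.285103) = 0.2138.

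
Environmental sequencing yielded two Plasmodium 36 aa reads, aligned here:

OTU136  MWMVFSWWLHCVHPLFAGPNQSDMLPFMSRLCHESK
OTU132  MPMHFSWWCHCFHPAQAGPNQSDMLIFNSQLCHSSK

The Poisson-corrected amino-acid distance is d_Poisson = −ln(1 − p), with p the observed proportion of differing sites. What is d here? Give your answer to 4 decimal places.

0.3254

The sequences differ at positions 2 (W/P), 4 (V/H), 9 (L/C), 12 (V/F), 15 (L/A), 16 (F/Q), 26 (P/I), 28 (M/N), 30 (R/Q), 34 (E/S).
p = 10/36 = 0.277778.
d = −ln(1 − 0.277778) = −ln(0.722222) = 0.3254.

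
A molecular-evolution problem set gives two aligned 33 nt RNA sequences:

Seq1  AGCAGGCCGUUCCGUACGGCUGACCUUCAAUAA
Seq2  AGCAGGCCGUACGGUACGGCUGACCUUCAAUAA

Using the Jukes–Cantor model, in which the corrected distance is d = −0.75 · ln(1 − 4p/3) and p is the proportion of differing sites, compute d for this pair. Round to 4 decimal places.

Mismatches occur at site 11 (U↔A), site 13 (C↔G).
p = 2/33 = 0.060606.
d = −0.75 · ln(1 − (4/3)·0.060606) = −0.75 · ln(0.919192) = −0.75 · (-0.084260) = 0.0632.

0.0632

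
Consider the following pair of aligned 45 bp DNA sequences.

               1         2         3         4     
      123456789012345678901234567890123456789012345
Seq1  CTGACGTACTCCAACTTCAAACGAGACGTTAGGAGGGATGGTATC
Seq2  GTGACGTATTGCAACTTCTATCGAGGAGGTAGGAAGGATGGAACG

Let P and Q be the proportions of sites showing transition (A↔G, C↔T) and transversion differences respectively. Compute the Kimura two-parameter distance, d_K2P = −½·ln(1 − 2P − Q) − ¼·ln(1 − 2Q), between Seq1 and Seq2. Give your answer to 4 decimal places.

The sequences differ at positions 1 (C/G, transversion), 9 (C/T, transition), 11 (C/G, transversion), 19 (A/T, transversion), 21 (A/T, transversion), 26 (A/G, transition), 27 (C/A, transversion), 29 (T/G, transversion), 35 (G/A, transition), 42 (T/A, transversion), 44 (T/C, transition), 45 (C/G, transversion).
Of the 12 differences, 4 transitions and 8 transversions over 45 sites: P = 4/45 = 0.088889, Q = 8/45 = 0.177778.
d = −0.5·ln(0.644444) − 0.25·ln(0.644444) = −0.5·(-0.439367) − 0.25·(-0.439367) = 0.3295.

0.3295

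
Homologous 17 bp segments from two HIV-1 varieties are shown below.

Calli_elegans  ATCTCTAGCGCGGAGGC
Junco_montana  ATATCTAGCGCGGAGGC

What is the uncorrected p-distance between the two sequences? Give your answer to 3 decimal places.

0.059

Differing sites — 3:C/A.
There are 1 differences over 17 sites, so p = 1/17 = 0.059.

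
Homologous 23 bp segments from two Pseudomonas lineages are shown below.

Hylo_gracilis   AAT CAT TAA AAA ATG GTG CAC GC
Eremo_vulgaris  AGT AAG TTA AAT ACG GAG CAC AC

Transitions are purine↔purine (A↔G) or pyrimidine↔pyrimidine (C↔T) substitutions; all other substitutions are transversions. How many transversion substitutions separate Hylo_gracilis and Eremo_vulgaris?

5

Differing sites — 2:A/G (Ti); 4:C/A (Tv); 6:T/G (Tv); 8:A/T (Tv); 12:A/T (Tv); 14:T/C (Ti); 17:T/A (Tv); 22:G/A (Ti).
Of the 8 differences, 3 transitions and 5 transversions, so the answer is 5.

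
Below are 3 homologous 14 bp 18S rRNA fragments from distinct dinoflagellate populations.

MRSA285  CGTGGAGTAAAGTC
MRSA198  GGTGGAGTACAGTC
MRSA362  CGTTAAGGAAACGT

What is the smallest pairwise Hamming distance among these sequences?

2

Pairwise Hamming distances:
  MRSA285 vs MRSA198: 2
  MRSA285 vs MRSA362: 6
  MRSA198 vs MRSA362: 8
The smallest is 2, between MRSA285 and MRSA198.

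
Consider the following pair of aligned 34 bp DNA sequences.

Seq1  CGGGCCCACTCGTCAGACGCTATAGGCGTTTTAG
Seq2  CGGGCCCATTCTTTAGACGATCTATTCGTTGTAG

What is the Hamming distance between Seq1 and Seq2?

The sequences differ at positions 9 (C/T), 12 (G/T), 14 (C/T), 20 (C/A), 22 (A/C), 25 (G/T), 26 (G/T), 31 (T/G).
That gives 8 mismatches out of 34 aligned sites, so the Hamming distance is 8.

8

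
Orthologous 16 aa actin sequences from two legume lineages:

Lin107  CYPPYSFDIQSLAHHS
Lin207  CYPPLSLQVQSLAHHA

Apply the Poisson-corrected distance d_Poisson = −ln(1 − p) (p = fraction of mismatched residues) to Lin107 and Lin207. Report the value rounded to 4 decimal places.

Mismatches occur at site 5 (Y/L), site 7 (F/L), site 8 (D/Q), site 9 (I/V), site 16 (S/A).
p = 5/16 = 0.312500.
d = −ln(1 − 0.312500) = −ln(0.687500) = 0.3747.

0.3747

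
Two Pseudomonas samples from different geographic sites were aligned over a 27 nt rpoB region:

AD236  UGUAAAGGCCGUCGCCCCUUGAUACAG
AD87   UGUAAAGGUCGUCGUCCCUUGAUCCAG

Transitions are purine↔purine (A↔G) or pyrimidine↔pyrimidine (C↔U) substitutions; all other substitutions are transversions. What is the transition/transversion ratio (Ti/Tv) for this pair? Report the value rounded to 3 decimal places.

Mismatches occur at site 9 (C↔U, transition), site 15 (C↔U, transition), site 24 (A↔C, transversion).
Of the 3 differences, 2 transitions and 1 transversion, so Ti/Tv = 2/1 = 2.000.

2.000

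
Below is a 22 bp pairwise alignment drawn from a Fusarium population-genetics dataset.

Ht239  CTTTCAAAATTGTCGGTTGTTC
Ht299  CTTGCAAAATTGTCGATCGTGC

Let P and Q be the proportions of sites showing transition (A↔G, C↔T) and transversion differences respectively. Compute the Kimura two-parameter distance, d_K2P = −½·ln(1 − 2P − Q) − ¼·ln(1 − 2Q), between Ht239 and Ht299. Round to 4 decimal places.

0.2094

Mismatches occur at site 4 (T→G, transversion), site 16 (G→A, transition), site 18 (T→C, transition), site 21 (T→G, transversion).
Of the 4 differences, 2 transitions and 2 transversions over 22 sites: P = 2/22 = 0.090909, Q = 2/22 = 0.090909.
d = −0.5·ln(0.727273) − 0.25·ln(0.818182) = −0.5·(-0.318453) − 0.25·(-0.200670) = 0.2094.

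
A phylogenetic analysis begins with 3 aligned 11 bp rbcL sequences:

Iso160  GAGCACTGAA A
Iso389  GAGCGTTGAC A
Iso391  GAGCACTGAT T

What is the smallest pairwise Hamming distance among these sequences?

Pairwise Hamming distances:
  Iso160 vs Iso389: 3
  Iso160 vs Iso391: 2
  Iso389 vs Iso391: 4
The smallest is 2, between Iso160 and Iso391.

2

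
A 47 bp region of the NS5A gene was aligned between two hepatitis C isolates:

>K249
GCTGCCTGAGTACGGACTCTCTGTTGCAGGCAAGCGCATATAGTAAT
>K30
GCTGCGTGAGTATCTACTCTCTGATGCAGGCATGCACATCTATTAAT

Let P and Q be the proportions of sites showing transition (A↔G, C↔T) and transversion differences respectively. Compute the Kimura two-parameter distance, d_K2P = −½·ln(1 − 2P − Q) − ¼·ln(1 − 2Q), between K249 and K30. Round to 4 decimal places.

Differing sites — 6:C/G (Tv); 13:C/T (Ti); 14:G/C (Tv); 15:G/T (Tv); 24:T/A (Tv); 33:A/T (Tv); 36:G/A (Ti); 40:A/C (Tv); 43:G/T (Tv).
Of the 9 differences, 2 transitions and 7 transversions over 47 sites: P = 2/47 = 0.042553, Q = 7/47 = 0.148936.
d = −0.5·ln(0.765958) − 0.25·ln(0.702128) = −0.5·(-0.266628) − 0.25·(-0.353640) = 0.2217.

0.2217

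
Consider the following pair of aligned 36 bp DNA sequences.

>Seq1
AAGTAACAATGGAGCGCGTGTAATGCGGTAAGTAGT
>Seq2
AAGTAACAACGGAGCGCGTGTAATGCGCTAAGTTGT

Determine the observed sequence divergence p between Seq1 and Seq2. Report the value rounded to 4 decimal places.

0.0833

Differing sites — 10:T/C; 28:G/C; 34:A/T.
There are 3 differences over 36 sites, so p = 3/36 = 0.0833.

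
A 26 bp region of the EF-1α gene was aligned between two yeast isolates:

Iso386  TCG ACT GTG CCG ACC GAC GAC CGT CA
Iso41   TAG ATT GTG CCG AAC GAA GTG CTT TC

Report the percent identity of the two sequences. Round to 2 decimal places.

Differing sites — 2:C/A; 5:C/T; 14:C/A; 18:C/A; 20:A/T; 21:C/G; 23:G/T; 25:C/T; 26:A/C.
17 of the 26 sites match, so the percent identity is 17/26 × 100 = 65.38%.

65.38%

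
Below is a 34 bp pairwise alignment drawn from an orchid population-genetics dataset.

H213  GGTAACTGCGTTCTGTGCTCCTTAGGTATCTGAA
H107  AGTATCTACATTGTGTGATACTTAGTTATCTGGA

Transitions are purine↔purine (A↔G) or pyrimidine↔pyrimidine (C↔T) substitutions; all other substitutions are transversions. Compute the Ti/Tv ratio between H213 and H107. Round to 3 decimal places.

Mismatches occur at site 1 (G→A, transition), site 5 (A→T, transversion), site 8 (G→A, transition), site 10 (G→A, transition), site 13 (C→G, transversion), site 18 (C→A, transversion), site 20 (C→A, transversion), site 26 (G→T, transversion), site 33 (A→G, transition).
Of the 9 differences, 4 transitions and 5 transversions, so Ti/Tv = 4/5 = 0.800.

0.800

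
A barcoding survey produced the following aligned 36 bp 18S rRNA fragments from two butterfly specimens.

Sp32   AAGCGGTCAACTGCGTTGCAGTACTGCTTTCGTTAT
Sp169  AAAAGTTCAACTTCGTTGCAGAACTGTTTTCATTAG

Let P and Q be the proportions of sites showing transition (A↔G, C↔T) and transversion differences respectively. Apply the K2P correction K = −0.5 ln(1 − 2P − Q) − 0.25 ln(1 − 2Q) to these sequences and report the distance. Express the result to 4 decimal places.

0.2637

Mismatches occur at site 3 (G/A, transition), site 4 (C/A, transversion), site 6 (G/T, transversion), site 13 (G/T, transversion), site 22 (T/A, transversion), site 27 (C/T, transition), site 32 (G/A, transition), site 36 (T/G, transversion).
Of the 8 differences, 3 transitions and 5 transversions over 36 sites: P = 3/36 = 0.083333, Q = 5/36 = 0.138889.
d = −0.5·ln(0.694445) − 0.25·ln(0.722222) = −0.5·(-0.364642) − 0.25·(-0.325423) = 0.2637.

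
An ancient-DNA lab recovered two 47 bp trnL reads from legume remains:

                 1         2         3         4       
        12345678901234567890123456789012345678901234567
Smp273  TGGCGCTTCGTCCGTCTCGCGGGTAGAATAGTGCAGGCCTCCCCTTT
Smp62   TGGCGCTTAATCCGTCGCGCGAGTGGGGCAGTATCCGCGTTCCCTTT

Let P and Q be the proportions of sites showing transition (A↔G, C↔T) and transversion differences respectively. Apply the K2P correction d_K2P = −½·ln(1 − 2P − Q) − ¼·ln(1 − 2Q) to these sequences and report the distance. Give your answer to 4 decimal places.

The sequences differ at positions 9 (C/A, transversion), 10 (G/A, transition), 17 (T/G, transversion), 22 (G/A, transition), 25 (A/G, transition), 27 (A/G, transition), 28 (A/G, transition), 29 (T/C, transition), 33 (G/A, transition), 34 (C/T, transition), 35 (A/C, transversion), 36 (G/C, transversion), 39 (C/G, transversion), 41 (C/T, transition).
Of the 14 differences, 9 transitions and 5 transversions over 47 sites: P = 9/47 = 0.191489, Q = 5/47 = 0.106383.
d = −0.5·ln(0.510639) − 0.25·ln(0.787234) = −0.5·(-0.672092) − 0.25·(-0.239230) = 0.3959.

0.3959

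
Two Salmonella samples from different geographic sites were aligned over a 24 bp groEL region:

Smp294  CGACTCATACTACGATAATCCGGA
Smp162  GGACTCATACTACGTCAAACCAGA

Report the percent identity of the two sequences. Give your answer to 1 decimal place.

The sequences differ at positions 1 (C/G), 15 (A/T), 16 (T/C), 19 (T/A), 22 (G/A).
19 of the 24 sites match, so the percent identity is 19/24 × 100 = 79.2%.

79.2%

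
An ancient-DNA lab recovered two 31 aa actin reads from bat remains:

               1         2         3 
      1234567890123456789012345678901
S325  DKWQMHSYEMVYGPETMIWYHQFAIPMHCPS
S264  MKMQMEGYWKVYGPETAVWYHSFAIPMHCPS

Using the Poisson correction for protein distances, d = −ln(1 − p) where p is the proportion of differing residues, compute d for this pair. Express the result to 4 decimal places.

Mismatches occur at site 1 (D↔M), site 3 (W↔M), site 6 (H↔E), site 7 (S↔G), site 9 (E↔W), site 10 (M↔K), site 17 (M↔A), site 18 (I↔V), site 22 (Q↔S).
p = 9/31 = 0.290323.
d = −ln(1 − 0.290323) = −ln(0.709677) = 0.3429.

0.3429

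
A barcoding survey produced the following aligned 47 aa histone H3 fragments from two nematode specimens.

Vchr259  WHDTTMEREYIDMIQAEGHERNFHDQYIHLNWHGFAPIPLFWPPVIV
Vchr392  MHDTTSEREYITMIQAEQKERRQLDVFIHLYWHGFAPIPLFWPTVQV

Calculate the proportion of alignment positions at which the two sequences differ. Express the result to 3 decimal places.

The sequences differ at positions 1 (W/M), 6 (M/S), 12 (D/T), 18 (G/Q), 19 (H/K), 22 (N/R), 23 (F/Q), 24 (H/L), 26 (Q/V), 27 (Y/F), 31 (N/Y), 44 (P/T), 46 (I/Q).
There are 13 differences over 47 sites, so p = 13/47 = 0.277.

0.277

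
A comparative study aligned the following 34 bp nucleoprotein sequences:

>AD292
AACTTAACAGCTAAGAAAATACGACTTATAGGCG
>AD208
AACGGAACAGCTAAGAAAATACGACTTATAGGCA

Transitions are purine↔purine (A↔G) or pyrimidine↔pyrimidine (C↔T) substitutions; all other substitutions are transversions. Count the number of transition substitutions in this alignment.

1

Mismatches occur at site 4 (T/G, transversion), site 5 (T/G, transversion), site 34 (G/A, transition).
Of the 3 differences, 1 transition and 2 transversions, so the answer is 1.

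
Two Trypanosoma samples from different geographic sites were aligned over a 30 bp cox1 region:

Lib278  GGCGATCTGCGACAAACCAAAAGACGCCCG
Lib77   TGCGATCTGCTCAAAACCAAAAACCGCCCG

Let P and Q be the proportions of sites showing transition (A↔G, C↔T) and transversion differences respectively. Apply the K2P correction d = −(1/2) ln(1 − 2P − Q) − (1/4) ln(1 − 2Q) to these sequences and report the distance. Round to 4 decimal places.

The sequences differ at positions 1 (G/T, transversion), 11 (G/T, transversion), 12 (A/C, transversion), 13 (C/A, transversion), 23 (G/A, transition), 24 (A/C, transversion).
Of the 6 differences, 1 transition and 5 transversions over 30 sites: P = 1/30 = 0.033333, Q = 5/30 = 0.166667.
d = −0.5·ln(0.766667) − 0.25·ln(0.666666) = −0.5·(-0.265703) − 0.25·(-0.405466) = 0.2342.

0.2342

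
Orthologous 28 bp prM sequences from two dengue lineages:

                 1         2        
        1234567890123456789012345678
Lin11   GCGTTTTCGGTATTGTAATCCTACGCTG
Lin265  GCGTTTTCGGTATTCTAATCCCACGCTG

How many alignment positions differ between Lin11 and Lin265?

2

Differing sites — 15:G/C; 22:T/C.
That gives 2 mismatches out of 28 aligned sites, so the Hamming distance is 2.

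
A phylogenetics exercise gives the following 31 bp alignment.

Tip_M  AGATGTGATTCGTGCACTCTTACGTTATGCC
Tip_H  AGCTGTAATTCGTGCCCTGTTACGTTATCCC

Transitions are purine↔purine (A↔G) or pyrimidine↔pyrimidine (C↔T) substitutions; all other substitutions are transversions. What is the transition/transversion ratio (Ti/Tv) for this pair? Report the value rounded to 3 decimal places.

Mismatches occur at site 3 (A/C, transversion), site 7 (G/A, transition), site 16 (A/C, transversion), site 19 (C/G, transversion), site 29 (G/C, transversion).
Of the 5 differences, 1 transition and 4 transversions, so Ti/Tv = 1/4 = 0.250.

0.250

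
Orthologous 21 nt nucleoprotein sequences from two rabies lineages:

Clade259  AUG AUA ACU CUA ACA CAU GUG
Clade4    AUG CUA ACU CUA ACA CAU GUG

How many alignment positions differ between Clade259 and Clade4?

The sequences differ at position 4 (A/C).
That gives 1 mismatch out of 21 aligned sites, so the Hamming distance is 1.

1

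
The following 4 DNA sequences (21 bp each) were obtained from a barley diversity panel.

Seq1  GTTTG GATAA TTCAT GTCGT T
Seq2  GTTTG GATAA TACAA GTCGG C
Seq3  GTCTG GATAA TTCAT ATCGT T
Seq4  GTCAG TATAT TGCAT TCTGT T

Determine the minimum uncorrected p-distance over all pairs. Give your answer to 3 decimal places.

0.095

Pairwise Hamming distances:
  Seq1 vs Seq2: 4
  Seq1 vs Seq3: 2
  Seq1 vs Seq4: 8
  Seq2 vs Seq3: 6
  Seq2 vs Seq4: 11
  Seq3 vs Seq4: 7
The smallest is 2 mismatches, between Seq1 and Seq3; p = 2/21 = 0.095.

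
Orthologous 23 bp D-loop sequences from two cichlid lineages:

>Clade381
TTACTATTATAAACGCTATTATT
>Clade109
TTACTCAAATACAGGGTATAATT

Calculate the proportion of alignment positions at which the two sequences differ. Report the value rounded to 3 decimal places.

The sequences differ at positions 6 (A/C), 7 (T/A), 8 (T/A), 12 (A/C), 14 (C/G), 16 (C/G), 20 (T/A).
There are 7 differences over 23 sites, so p = 7/23 = 0.304.

0.304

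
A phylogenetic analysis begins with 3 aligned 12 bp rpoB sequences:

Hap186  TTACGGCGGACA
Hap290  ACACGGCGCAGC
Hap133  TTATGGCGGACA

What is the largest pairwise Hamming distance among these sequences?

Pairwise Hamming distances:
  Hap186 vs Hap290: 5
  Hap186 vs Hap133: 1
  Hap290 vs Hap133: 6
The largest is 6, between Hap290 and Hap133.

6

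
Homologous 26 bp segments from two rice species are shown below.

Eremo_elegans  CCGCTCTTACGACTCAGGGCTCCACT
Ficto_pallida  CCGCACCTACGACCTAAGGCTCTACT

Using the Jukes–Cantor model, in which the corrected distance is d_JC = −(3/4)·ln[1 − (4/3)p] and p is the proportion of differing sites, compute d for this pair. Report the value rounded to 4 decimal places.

0.2758

The sequences differ at positions 5 (T/A), 7 (T/C), 14 (T/C), 15 (C/T), 17 (G/A), 23 (C/T).
p = 6/26 = 0.230769.
d = −0.75 · ln(1 − (4/3)·0.230769) = −0.75 · ln(0.692308) = −0.75 · (-0.367724) = 0.2758.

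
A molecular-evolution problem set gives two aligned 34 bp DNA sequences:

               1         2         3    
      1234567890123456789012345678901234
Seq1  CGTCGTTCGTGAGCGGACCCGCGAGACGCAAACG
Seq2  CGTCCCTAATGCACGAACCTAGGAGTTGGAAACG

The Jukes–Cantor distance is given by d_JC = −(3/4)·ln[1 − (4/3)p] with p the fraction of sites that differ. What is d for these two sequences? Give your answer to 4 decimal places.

The sequences differ at positions 5 (G/C), 6 (T/C), 8 (C/A), 9 (G/A), 12 (A/C), 13 (G/A), 16 (G/A), 20 (C/T), 21 (G/A), 22 (C/G), 26 (A/T), 27 (C/T), 29 (C/G).
p = 13/34 = 0.382353.
d = −0.75 · ln(1 − (4/3)·0.382353) = −0.75 · ln(0.490196) = −0.75 · (-0.712950) = 0.5347.

0.5347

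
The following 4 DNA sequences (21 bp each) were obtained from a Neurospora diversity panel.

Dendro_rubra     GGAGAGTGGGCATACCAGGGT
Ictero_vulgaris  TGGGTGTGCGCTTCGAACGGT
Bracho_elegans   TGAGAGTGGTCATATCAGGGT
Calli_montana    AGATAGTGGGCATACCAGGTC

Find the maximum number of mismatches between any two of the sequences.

12

Pairwise Hamming distances:
  Dendro_rubra vs Ictero_vulgaris: 9
  Dendro_rubra vs Bracho_elegans: 3
  Dendro_rubra vs Calli_montana: 4
  Ictero_vulgaris vs Bracho_elegans: 9
  Ictero_vulgaris vs Calli_montana: 12
  Bracho_elegans vs Calli_montana: 6
The largest is 12, between Ictero_vulgaris and Calli_montana.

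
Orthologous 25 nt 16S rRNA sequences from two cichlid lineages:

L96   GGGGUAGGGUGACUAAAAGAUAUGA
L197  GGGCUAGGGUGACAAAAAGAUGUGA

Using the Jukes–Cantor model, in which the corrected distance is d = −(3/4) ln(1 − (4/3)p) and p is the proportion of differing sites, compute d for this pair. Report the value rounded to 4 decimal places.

0.1308

Differing sites — 4:G/C; 14:U/A; 22:A/G.
p = 3/25 = 0.120000.
d = −0.75 · ln(1 − (4/3)·0.120000) = −0.75 · ln(0.840000) = −0.75 · (-0.174353) = 0.1308.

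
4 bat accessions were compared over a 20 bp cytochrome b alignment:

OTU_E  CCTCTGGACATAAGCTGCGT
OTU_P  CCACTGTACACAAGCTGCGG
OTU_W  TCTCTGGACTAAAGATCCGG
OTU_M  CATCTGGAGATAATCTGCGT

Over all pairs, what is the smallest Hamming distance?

Pairwise Hamming distances:
  OTU_E vs OTU_P: 4
  OTU_E vs OTU_W: 6
  OTU_E vs OTU_M: 3
  OTU_P vs OTU_W: 7
  OTU_P vs OTU_M: 7
  OTU_W vs OTU_M: 9
The smallest is 3, between OTU_E and OTU_M.

3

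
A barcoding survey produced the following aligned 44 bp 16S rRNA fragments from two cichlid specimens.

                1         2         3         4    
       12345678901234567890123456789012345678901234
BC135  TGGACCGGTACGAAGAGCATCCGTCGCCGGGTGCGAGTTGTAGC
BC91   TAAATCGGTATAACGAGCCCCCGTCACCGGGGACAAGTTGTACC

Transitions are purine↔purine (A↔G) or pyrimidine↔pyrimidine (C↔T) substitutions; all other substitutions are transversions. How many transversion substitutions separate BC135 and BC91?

4

Mismatches occur at site 2 (G/A, transition), site 3 (G/A, transition), site 5 (C/T, transition), site 11 (C/T, transition), site 12 (G/A, transition), site 14 (A/C, transversion), site 19 (A/C, transversion), site 20 (T/C, transition), site 26 (G/A, transition), site 32 (T/G, transversion), site 33 (G/A, transition), site 35 (G/A, transition), site 43 (G/C, transversion).
Of the 13 differences, 9 transitions and 4 transversions, so the answer is 4.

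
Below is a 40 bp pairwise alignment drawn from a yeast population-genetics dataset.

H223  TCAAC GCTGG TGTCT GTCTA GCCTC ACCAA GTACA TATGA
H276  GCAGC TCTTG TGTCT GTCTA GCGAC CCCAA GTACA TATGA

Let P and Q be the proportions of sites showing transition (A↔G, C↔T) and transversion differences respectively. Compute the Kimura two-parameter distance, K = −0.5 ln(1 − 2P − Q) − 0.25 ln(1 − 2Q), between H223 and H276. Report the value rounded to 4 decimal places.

Differing sites — 1:T/G (Tv); 4:A/G (Ti); 6:G/T (Tv); 9:G/T (Tv); 23:C/G (Tv); 24:T/A (Tv); 26:A/C (Tv).
Of the 7 differences, 1 transition and 6 transversions over 40 sites: P = 1/40 = 0.025000, Q = 6/40 = 0.150000.
d = −0.5·ln(0.800000) − 0.25·ln(0.700000) = −0.5·(-0.223144) − 0.25·(-0.356675) = 0.2007.

0.2007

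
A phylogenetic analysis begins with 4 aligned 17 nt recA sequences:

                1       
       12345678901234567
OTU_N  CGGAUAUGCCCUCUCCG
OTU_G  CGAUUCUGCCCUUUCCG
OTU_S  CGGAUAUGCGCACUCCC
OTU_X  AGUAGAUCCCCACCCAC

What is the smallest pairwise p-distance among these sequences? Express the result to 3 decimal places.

0.176

Pairwise Hamming distances:
  OTU_N vs OTU_G: 4
  OTU_N vs OTU_S: 3
  OTU_N vs OTU_X: 8
  OTU_G vs OTU_S: 7
  OTU_G vs OTU_X: 11
  OTU_S vs OTU_X: 7
The smallest is 3 mismatches, between OTU_N and OTU_S; p = 3/17 = 0.176.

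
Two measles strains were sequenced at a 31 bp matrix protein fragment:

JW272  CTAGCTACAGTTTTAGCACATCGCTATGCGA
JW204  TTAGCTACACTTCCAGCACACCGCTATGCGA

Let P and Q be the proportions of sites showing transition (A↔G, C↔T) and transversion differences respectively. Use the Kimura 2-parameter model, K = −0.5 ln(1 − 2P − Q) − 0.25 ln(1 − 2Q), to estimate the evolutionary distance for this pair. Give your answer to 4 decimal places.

0.1881

Mismatches occur at site 1 (C→T, transition), site 10 (G→C, transversion), site 13 (T→C, transition), site 14 (T→C, transition), site 21 (T→C, transition).
Of the 5 differences, 4 transitions and 1 transversion over 31 sites: P = 4/31 = 0.129032, Q = 1/31 = 0.032258.
d = −0.5·ln(0.709678) − 0.25·ln(0.935484) = −0.5·(-0.342944) − 0.25·(-0.066691) = 0.1881.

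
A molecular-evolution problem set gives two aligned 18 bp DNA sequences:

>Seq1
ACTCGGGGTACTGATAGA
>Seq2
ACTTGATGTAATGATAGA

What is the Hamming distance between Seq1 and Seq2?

4

Mismatches occur at site 4 (C/T), site 6 (G/A), site 7 (G/T), site 11 (C/A).
That gives 4 mismatches out of 18 aligned sites, so the Hamming distance is 4.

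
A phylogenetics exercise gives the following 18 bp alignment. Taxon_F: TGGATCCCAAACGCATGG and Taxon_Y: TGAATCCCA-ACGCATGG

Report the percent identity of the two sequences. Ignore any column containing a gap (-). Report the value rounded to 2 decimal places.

94.12%

Excluding the 1 gap column leaves 17 comparable sites.
The sequences differ at position 3 (G/A).
16 of the 17 comparable sites match, so the percent identity is 16/17 × 100 = 94.12%.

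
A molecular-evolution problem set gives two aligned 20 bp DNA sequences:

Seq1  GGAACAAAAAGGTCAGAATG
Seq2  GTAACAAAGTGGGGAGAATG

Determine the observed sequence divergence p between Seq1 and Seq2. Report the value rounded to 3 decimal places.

0.250

The sequences differ at positions 2 (G/T), 9 (A/G), 10 (A/T), 13 (T/G), 14 (C/G).
There are 5 differences over 20 sites, so p = 5/20 = 0.250.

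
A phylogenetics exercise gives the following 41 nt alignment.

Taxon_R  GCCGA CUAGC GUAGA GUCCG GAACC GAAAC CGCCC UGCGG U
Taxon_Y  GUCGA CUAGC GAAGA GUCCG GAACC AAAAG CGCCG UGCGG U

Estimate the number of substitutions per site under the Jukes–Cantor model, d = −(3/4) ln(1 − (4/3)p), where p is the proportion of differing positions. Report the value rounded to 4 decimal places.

The sequences differ at positions 2 (C/U), 12 (U/A), 26 (G/A), 30 (C/G), 35 (C/G).
p = 5/41 = 0.121951.
d = −0.75 · ln(1 − (4/3)·0.121951) = −0.75 · ln(0.837399) = −0.75 · (-0.177455) = 0.1331.

0.1331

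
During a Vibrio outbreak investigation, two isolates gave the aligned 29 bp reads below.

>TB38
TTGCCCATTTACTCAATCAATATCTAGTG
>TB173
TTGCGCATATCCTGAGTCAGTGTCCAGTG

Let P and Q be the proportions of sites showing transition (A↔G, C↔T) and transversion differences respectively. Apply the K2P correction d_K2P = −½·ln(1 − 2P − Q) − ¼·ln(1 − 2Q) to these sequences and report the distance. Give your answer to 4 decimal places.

Differing sites — 5:C/G (Tv); 9:T/A (Tv); 11:A/C (Tv); 14:C/G (Tv); 16:A/G (Ti); 20:A/G (Ti); 22:A/G (Ti); 25:T/C (Ti).
Of the 8 differences, 4 transitions and 4 transversions over 29 sites: P = 4/29 = 0.137931, Q = 4/29 = 0.137931.
d = −0.5·ln(0.586207) − 0.25·ln(0.724138) = −0.5·(-0.534082) − 0.25·(-0.322773) = 0.3477.

0.3477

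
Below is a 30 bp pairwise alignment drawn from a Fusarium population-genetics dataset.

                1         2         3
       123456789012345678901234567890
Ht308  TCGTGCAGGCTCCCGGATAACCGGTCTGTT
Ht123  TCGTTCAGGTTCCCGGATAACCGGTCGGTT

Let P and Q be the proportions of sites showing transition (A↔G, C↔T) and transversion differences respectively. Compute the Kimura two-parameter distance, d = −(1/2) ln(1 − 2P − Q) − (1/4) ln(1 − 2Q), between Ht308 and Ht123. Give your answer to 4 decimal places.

Differing sites — 5:G/T (Tv); 10:C/T (Ti); 27:T/G (Tv).
Of the 3 differences, 1 transition and 2 transversions over 30 sites: P = 1/30 = 0.033333, Q = 2/30 = 0.066667.
d = −0.5·ln(0.866667) − 0.25·ln(0.866666) = −0.5·(-0.143100) − 0.25·(-0.143102) = 0.1073.

0.1073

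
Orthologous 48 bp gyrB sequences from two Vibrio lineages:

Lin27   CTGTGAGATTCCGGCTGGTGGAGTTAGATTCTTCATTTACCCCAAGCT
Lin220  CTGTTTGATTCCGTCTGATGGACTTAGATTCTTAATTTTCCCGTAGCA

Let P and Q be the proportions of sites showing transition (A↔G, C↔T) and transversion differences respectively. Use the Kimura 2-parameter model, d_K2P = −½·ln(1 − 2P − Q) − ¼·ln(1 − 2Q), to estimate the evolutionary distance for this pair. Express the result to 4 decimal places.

Differing sites — 5:G/T (Tv); 6:A/T (Tv); 14:G/T (Tv); 18:G/A (Ti); 23:G/C (Tv); 34:C/A (Tv); 39:A/T (Tv); 43:C/G (Tv); 44:A/T (Tv); 48:T/A (Tv).
Of the 10 differences, 1 transition and 9 transversions over 48 sites: P = 1/48 = 0.020833, Q = 9/48 = 0.187500.
d = −0.5·ln(0.770834) − 0.25·ln(0.625000) = −0.5·(-0.260282) − 0.25·(-0.470004) = 0.2476.

0.2476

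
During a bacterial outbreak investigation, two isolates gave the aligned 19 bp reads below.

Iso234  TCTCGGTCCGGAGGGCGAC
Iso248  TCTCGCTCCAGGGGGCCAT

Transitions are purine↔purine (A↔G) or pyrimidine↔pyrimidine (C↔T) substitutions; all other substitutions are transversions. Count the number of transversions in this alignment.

2

The sequences differ at positions 6 (G/C, transversion), 10 (G/A, transition), 12 (A/G, transition), 17 (G/C, transversion), 19 (C/T, transition).
Of the 5 differences, 3 transitions and 2 transversions, so the answer is 2.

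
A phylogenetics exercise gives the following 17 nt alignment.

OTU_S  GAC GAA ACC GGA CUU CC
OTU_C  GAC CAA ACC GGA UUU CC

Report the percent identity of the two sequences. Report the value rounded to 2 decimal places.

Differing sites — 4:G/C; 13:C/U.
15 of the 17 sites match, so the percent identity is 15/17 × 100 = 88.24%.

88.24%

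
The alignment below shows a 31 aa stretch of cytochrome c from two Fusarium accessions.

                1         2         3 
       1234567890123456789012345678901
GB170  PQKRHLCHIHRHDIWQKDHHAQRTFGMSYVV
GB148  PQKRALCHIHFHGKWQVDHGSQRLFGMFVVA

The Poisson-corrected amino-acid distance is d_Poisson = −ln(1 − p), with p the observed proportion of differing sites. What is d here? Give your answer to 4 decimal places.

Differing sites — 5:H/A; 11:R/F; 13:D/G; 14:I/K; 17:K/V; 20:H/G; 21:A/S; 24:T/L; 28:S/F; 29:Y/V; 31:V/A.
p = 11/31 = 0.354839.
d = −ln(1 − 0.354839) = −ln(0.645161) = 0.4383.

0.4383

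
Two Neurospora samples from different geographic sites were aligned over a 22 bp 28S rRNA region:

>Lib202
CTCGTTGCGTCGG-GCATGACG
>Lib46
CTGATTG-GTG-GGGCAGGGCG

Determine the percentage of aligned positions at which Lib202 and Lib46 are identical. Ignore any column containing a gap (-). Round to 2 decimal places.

73.68%

Excluding the 3 gap columns leaves 19 comparable sites.
The sequences differ at positions 3 (C/G), 4 (G/A), 11 (C/G), 18 (T/G), 20 (A/G).
14 of the 19 comparable sites match, so the percent identity is 14/19 × 100 = 73.68%.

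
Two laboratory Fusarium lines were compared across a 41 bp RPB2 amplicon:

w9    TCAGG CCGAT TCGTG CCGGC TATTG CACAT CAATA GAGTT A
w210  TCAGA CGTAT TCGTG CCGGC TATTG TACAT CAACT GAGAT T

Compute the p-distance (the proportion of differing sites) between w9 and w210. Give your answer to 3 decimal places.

0.195

Mismatches occur at site 5 (G/A), site 7 (C/G), site 8 (G/T), site 26 (C/T), site 34 (T/C), site 35 (A/T), site 39 (T/A), site 41 (A/T).
There are 8 differences over 41 sites, so p = 8/41 = 0.195.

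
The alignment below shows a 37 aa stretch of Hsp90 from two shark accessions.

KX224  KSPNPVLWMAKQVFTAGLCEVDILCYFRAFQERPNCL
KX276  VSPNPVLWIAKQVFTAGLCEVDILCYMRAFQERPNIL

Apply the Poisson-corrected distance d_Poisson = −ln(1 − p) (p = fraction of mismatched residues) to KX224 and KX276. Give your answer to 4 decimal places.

0.1144

Mismatches occur at site 1 (K↔V), site 9 (M↔I), site 27 (F↔M), site 36 (C↔I).
p = 4/37 = 0.108108.
d = −ln(1 − 0.108108) = −ln(0.891892) = 0.1144.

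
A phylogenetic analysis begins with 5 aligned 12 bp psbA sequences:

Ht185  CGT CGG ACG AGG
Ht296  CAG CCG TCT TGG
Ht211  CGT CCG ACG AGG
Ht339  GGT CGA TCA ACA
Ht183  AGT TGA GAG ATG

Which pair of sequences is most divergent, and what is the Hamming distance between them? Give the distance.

11

Pairwise Hamming distances:
  Ht185 vs Ht296: 6
  Ht185 vs Ht211: 1
  Ht185 vs Ht339: 6
  Ht185 vs Ht183: 6
  Ht296 vs Ht211: 5
  Ht296 vs Ht339: 9
  Ht296 vs Ht183: 11
  Ht211 vs Ht339: 7
  Ht211 vs Ht183: 7
  Ht339 vs Ht183: 7
The largest is 11, between Ht296 and Ht183.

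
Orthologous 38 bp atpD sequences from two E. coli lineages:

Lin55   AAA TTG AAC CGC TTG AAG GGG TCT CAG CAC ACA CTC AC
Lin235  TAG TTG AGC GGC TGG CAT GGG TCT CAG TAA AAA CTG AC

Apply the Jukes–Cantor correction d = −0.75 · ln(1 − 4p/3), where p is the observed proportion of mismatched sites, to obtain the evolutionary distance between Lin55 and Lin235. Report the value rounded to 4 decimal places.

The sequences differ at positions 1 (A/T), 3 (A/G), 8 (A/G), 10 (C/G), 14 (T/G), 16 (A/C), 18 (G/T), 28 (C/T), 30 (C/A), 32 (C/A), 36 (C/G).
p = 11/38 = 0.289474.
d = −0.75 · ln(1 − (4/3)·0.289474) = −0.75 · ln(0.614035) = −0.75 · (-0.487703) = 0.3658.

0.3658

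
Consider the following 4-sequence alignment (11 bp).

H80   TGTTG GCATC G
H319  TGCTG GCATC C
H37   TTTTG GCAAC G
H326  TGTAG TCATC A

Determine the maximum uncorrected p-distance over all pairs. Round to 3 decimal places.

Pairwise Hamming distances:
  H80 vs H319: 2
  H80 vs H37: 2
  H80 vs H326: 3
  H319 vs H37: 4
  H319 vs H326: 4
  H37 vs H326: 5
The largest is 5 mismatches, between H37 and H326; p = 5/11 = 0.455.

0.455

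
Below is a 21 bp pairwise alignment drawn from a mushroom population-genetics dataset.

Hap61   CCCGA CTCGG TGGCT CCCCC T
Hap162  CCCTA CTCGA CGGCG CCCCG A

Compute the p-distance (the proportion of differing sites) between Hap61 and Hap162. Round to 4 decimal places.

0.2857

Differing sites — 4:G/T; 10:G/A; 11:T/C; 15:T/G; 20:C/G; 21:T/A.
There are 6 differences over 21 sites, so p = 6/21 = 0.2857.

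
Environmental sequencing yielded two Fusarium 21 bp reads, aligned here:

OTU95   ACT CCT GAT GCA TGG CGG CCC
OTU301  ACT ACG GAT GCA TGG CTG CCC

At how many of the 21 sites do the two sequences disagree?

Differing sites — 4:C/A; 6:T/G; 17:G/T.
That gives 3 mismatches out of 21 aligned sites, so the Hamming distance is 3.

3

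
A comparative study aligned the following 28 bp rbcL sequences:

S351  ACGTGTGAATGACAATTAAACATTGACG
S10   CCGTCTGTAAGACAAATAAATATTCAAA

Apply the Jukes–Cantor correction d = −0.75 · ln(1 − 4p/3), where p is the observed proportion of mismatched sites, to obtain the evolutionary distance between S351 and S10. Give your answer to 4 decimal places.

The sequences differ at positions 1 (A/C), 5 (G/C), 8 (A/T), 10 (T/A), 16 (T/A), 21 (C/T), 25 (G/C), 27 (C/A), 28 (G/A).
p = 9/28 = 0.321429.
d = −0.75 · ln(1 − (4/3)·0.321429) = −0.75 · ln(0.571428) = −0.75 · (-0.559617) = 0.4197.

0.4197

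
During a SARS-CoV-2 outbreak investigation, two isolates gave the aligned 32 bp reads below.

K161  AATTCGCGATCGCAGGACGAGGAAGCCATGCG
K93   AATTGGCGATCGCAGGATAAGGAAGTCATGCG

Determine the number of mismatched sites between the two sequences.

4

Differing sites — 5:C/G; 18:C/T; 19:G/A; 26:C/T.
That gives 4 mismatches out of 32 aligned sites, so the Hamming distance is 4.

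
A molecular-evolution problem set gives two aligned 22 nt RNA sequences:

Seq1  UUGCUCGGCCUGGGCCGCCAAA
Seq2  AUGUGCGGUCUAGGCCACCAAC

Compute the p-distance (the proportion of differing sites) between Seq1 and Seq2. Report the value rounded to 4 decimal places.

0.3182

Mismatches occur at site 1 (U↔A), site 4 (C↔U), site 5 (U↔G), site 9 (C↔U), site 12 (G↔A), site 17 (G↔A), site 22 (A↔C).
There are 7 differences over 22 sites, so p = 7/22 = 0.3182.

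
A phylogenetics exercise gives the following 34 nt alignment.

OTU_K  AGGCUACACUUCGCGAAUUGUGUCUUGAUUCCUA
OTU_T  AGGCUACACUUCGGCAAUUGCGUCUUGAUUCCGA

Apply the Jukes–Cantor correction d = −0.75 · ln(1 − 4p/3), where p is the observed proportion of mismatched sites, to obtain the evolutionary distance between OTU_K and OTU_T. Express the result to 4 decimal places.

Mismatches occur at site 14 (C→G), site 15 (G→C), site 21 (U→C), site 33 (U→G).
p = 4/34 = 0.117647.
d = −0.75 · ln(1 − (4/3)·0.117647) = −0.75 · ln(0.843137) = −0.75 · (-0.170626) = 0.1280.

0.1280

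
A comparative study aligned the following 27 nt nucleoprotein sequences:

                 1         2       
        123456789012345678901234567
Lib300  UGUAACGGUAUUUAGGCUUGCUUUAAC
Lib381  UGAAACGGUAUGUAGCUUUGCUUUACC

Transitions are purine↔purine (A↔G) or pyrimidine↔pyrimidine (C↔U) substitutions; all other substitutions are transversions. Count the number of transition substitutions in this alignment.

1

Differing sites — 3:U/A (Tv); 12:U/G (Tv); 16:G/C (Tv); 17:C/U (Ti); 26:A/C (Tv).
Of the 5 differences, 1 transition and 4 transversions, so the answer is 1.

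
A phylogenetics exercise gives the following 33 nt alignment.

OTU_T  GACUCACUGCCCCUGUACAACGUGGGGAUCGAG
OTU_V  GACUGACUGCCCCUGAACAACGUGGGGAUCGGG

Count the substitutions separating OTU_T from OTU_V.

3

Differing sites — 5:C/G; 16:U/A; 32:A/G.
That gives 3 mismatches out of 33 aligned sites, so the Hamming distance is 3.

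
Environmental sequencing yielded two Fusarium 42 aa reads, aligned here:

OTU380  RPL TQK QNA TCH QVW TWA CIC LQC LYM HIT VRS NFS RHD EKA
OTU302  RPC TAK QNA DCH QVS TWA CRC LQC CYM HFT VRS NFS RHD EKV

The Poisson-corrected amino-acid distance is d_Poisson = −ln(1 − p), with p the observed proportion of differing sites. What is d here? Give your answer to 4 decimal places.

The sequences differ at positions 3 (L/C), 5 (Q/A), 10 (T/D), 15 (W/S), 20 (I/R), 25 (L/C), 29 (I/F), 42 (A/V).
p = 8/42 = 0.190476.
d = −ln(1 − 0.190476) = −ln(0.809524) = 0.2113.

0.2113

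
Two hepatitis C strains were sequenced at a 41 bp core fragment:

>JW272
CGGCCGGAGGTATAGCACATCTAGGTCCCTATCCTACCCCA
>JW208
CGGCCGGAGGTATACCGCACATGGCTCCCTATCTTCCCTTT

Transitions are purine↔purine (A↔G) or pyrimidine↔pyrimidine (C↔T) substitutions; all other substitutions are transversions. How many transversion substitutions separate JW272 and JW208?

5

Mismatches occur at site 15 (G/C, transversion), site 17 (A/G, transition), site 20 (T/C, transition), site 21 (C/A, transversion), site 23 (A/G, transition), site 25 (G/C, transversion), site 34 (C/T, transition), site 36 (A/C, transversion), site 39 (C/T, transition), site 40 (C/T, transition), site 41 (A/T, transversion).
Of the 11 differences, 6 transitions and 5 transversions, so the answer is 5.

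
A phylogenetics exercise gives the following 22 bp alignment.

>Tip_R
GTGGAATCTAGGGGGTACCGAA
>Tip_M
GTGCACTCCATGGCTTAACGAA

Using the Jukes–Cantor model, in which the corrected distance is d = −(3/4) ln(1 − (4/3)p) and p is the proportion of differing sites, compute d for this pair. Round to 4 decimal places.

0.4141

Mismatches occur at site 4 (G/C), site 6 (A/C), site 9 (T/C), site 11 (G/T), site 14 (G/C), site 15 (G/T), site 18 (C/A).
p = 7/22 = 0.318182.
d = −0.75 · ln(1 − (4/3)·0.318182) = −0.75 · ln(0.575757) = −0.75 · (-0.552070) = 0.4141.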